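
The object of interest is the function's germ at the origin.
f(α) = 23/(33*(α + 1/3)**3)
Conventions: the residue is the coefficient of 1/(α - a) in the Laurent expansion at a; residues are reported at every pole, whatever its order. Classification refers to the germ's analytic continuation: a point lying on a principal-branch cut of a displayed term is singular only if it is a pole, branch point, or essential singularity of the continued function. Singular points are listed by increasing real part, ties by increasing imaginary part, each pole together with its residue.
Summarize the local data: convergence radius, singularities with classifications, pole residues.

Denominator factor (α + 1/3)^3: pole of order 3 at -1/3, modulus 1/3.
The radius of convergence is the smallest modulus among the singular points: 1/3.
At the order-3 pole -1/3 set g(α) = (α - (-1/3))^3*f(α) = 23/33.
Order-3 pole: residue = g''(a)/2; g''(-1/3) = 0, so the residue is 0.

Radius of convergence at 0: 1/3.
At -1/3: a pole of order 3; residue 0.


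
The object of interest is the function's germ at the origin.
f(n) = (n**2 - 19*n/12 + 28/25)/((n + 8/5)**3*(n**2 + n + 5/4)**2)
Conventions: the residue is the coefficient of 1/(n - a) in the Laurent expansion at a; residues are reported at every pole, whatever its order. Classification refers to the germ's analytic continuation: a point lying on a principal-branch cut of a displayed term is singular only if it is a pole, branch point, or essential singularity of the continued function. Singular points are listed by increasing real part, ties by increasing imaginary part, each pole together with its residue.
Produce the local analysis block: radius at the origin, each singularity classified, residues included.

Denominator factor (n + 8/5)^3: pole of order 3 at -8/5, modulus 8/5.
Denominator factor (n**2 + n + 5/4)^2: discriminant -4, complex-conjugate roots (-1/2) + (1)*i and (-1/2) - (1)*i; poles of order 2, moduli (1/2)*sqrt(5) and (1/2)*sqrt(5).
The radius of convergence is the smallest modulus among the singular points: (1/2)*sqrt(5).
At the order-3 pole -8/5 set g(n) = (n - (-8/5))^3*f(n) = (n**2 - 19*n/12 + 28/25)/(n**2 + n + 5/4)**2.
Order-3 pole: residue = g''(a)/2; g''(-8/5) = 12675380000/7156329843, so the residue is 6337690000/7156329843.
The factor n**2 + n + 5/4 splits as (n - a)(n - a') with a = (-1/2) - (1)*i, a' = (-1/2) + (1)*i. At the order-2 pole a set g(n) = (n - a)^2*f(n) = [(n**2 - 19*n/12 + 28/25)/(n + 8/5)**3] / (n - a')^2.
Order-2 pole: residue = g'(a); g'((-1/2) - (1)*i) = (-3168845000/7156329843) - (14311813765/28625319372)*i, so the residue is (-3168845000/7156329843) - (14311813765/28625319372)*i.
The factor n**2 + n + 5/4 splits as (n - a)(n - a') with a = (-1/2) + (1)*i, a' = (-1/2) - (1)*i. At the order-2 pole a set g(n) = (n - a)^2*f(n) = [(n**2 - 19*n/12 + 28/25)/(n + 8/5)**3] / (n - a')^2.
Order-2 pole: residue = g'(a); g'((-1/2) + (1)*i) = (-3168845000/7156329843) + (14311813765/28625319372)*i, so the residue is (-3168845000/7156329843) + (14311813765/28625319372)*i.
List the singular points by increasing real part (a conjugate pair: the negative imaginary part first).

Radius of convergence at 0: (1/2)*sqrt(5).
At -8/5: a pole of order 3; residue 6337690000/7156329843.
At (-1/2) - (1)*i: a pole of order 2; residue (-3168845000/7156329843) - (14311813765/28625319372)*i.
At (-1/2) + (1)*i: a pole of order 2; residue (-3168845000/7156329843) + (14311813765/28625319372)*i.


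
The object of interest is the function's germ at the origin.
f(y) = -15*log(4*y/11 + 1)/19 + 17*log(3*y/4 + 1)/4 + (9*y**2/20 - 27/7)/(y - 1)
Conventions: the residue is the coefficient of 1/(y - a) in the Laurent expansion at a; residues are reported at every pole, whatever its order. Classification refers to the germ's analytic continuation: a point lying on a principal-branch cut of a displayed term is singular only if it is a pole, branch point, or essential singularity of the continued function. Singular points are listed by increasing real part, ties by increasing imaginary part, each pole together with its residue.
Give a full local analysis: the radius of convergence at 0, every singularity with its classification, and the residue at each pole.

Denominator factor (y - 1): pole of order 1 at 1, modulus 1.
Branch term (17/4)*log(1 - y/(-4/3)): its argument vanishes at y = -4/3, a logarithmic branch point, modulus 4/3.
Branch term (-15/19)*log(1 - y/(-11/4)): its argument vanishes at y = -11/4, a logarithmic branch point, modulus 11/4.
The radius of convergence is the smallest modulus among the singular points: 1.
The branch terms are analytic at 1 and contribute nothing to the residue; only the rational part matters.
At the order-1 pole 1 set g(y) = (y - (1))*(rational part) = 9*y**2/20 - 27/7.
Simple pole: residue = g(a) at a = 1, which is -477/140.
List the singular points by increasing real part (a conjugate pair: the negative imaginary part first).

Radius of convergence at 0: 1.
At -11/4: a logarithmic branch point.
At -4/3: a logarithmic branch point.
At 1: a pole of order 1; residue -477/140.


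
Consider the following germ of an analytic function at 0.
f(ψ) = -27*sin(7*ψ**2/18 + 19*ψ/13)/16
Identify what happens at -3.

The point is a regular point.

There is no denominator, hence no pole anywhere.
The factor -sin(7*ψ**2/18 + 19*ψ/13) is entire.
So the germ continues analytically to -3.


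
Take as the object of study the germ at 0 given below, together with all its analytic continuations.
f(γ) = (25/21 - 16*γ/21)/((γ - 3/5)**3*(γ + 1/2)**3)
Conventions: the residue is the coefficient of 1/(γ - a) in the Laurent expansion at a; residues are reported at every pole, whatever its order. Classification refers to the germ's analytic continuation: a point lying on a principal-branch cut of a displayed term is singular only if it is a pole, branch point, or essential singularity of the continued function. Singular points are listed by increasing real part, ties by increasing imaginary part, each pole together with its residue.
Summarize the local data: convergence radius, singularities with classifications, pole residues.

Radius of convergence at 0: 1/2.
At -1/2: a pole of order 3; residue -40000/9317.
At 3/5: a pole of order 3; residue 40000/9317.

Denominator factor (γ + 1/2)^3: pole of order 3 at -1/2, modulus 1/2.
Denominator factor (γ - 3/5)^3: pole of order 3 at 3/5, modulus 3/5.
The radius of convergence is the smallest modulus among the singular points: 1/2.
At the order-3 pole -1/2 set g(γ) = (γ - (-1/2))^3*f(γ) = (25/21 - 16*γ/21)/(γ - 3/5)**3.
Order-3 pole: residue = g''(a)/2; g''(-1/2) = -80000/9317, so the residue is -40000/9317.
At the order-3 pole 3/5 set g(γ) = (γ - (3/5))^3*f(γ) = (25/21 - 16*γ/21)/(γ + 1/2)**3.
Order-3 pole: residue = g''(a)/2; g''(3/5) = 80000/9317, so the residue is 40000/9317.
List the singular points by increasing real part (a conjugate pair: the negative imaginary part first).


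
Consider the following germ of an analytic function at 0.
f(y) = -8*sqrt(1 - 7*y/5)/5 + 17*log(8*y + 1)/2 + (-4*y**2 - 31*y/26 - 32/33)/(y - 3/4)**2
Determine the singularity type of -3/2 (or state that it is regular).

Denominator factors: y - 3/4 = -9/4 at y = -3/2 — none vanishes.
Branch term sqrt(1 - y/(5/7)): argument at -3/2 is 31/10, nonzero, so -3/2 is not its branch point (a point on a principal cut is still regular for the continued germ).
Branch term log(1 - y/(-1/8)): argument at -3/2 is -11, nonzero, so -3/2 is not its branch point (a point on a principal cut is still regular for the continued germ).
So the germ continues analytically to -3/2.

The point is a regular point.


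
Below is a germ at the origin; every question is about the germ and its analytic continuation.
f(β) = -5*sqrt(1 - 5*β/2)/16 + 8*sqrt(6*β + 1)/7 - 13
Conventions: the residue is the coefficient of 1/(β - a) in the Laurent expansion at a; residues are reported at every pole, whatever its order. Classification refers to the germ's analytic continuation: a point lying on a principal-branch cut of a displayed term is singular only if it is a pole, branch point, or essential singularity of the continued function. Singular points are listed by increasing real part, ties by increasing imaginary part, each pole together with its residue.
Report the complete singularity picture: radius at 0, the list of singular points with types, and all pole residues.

Branch term (-5/16)*sqrt(1 - β/(2/5)): its argument vanishes at β = 2/5, a square-root branch point, modulus 2/5.
Branch term (8/7)*sqrt(1 - β/(-1/6)): its argument vanishes at β = -1/6, a square-root branch point, modulus 1/6.
The radius of convergence is the smallest modulus among the singular points: 1/6.
List the singular points by increasing real part (a conjugate pair: the negative imaginary part first).

Radius of convergence at 0: 1/6.
At -1/6: an algebraic (square-root) branch point.
At 2/5: an algebraic (square-root) branch point.


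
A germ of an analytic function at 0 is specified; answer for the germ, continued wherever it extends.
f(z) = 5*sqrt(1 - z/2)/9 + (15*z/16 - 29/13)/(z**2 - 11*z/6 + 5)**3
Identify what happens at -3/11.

Denominator factors: z**2 - 11*z/6 + 5 = 1349/242 at z = -3/11 — none vanishes.
Branch term sqrt(1 - z/(2)): argument at -3/11 is 25/22, nonzero, so -3/11 is not its branch point (a point on a principal cut is still regular for the continued germ).
So the germ continues analytically to -3/11.

The point is a regular point.


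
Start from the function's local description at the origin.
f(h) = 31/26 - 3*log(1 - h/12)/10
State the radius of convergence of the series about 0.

The radius of convergence is 12.

Branch term (-3/10)*log(1 - h/(12)): its argument vanishes at h = 12, a logarithmic branch point, modulus 12.
The radius of convergence is the smallest modulus among the singular points: 12.


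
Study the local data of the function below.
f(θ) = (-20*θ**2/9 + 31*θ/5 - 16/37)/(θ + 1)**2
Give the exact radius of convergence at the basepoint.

Denominator factor (θ + 1)^2: pole of order 2 at -1, modulus 1.
The radius of convergence is the smallest modulus among the singular points: 1.

The radius of convergence is 1.


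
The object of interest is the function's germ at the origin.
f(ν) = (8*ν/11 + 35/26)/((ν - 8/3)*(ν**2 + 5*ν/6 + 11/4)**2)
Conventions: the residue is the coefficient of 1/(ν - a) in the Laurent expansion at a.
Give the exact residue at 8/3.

The residue is 67656/3006575.

At the order-1 pole 8/3 set g(ν) = (ν - (8/3))*f(ν) = (8*ν/11 + 35/26)/(ν**2 + 5*ν/6 + 11/4)**2.
Simple pole: residue = g(a) at a = 8/3, which is 67656/3006575.


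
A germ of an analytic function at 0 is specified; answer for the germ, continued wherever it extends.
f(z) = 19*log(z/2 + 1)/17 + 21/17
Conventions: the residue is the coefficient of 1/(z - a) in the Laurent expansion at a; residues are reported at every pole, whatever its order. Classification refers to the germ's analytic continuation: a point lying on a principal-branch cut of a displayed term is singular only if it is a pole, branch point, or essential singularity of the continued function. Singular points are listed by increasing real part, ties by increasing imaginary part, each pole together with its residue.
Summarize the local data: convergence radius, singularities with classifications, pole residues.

Branch term (19/17)*log(1 - z/(-2)): its argument vanishes at z = -2, a logarithmic branch point, modulus 2.
The radius of convergence is the smallest modulus among the singular points: 2.

Radius of convergence at 0: 2.
At -2: a logarithmic branch point.


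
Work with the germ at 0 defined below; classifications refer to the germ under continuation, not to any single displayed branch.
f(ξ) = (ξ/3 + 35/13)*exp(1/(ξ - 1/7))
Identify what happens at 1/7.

The exponent 1/(ξ - (1/7)) has a pole at 1/7, so exp(1/(ξ - (1/7))) takes every nonzero value near it: an essential singularity (not a pole of any order).

The point is an essential singularity.


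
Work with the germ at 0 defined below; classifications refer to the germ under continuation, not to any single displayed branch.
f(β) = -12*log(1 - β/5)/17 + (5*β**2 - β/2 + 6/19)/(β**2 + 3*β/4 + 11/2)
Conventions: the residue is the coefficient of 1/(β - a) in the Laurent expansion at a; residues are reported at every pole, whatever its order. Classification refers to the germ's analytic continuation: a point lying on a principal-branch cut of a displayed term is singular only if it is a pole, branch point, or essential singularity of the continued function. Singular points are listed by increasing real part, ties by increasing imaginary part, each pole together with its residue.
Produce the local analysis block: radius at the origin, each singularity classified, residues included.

Radius of convergence at 0: (1/2)*sqrt(22).
At (-3/8) - ((7/8)*sqrt(7))*i: a pole of order 1; residue (-17/8) - ((15559/7448)*sqrt(7))*i.
At (-3/8) + ((7/8)*sqrt(7))*i: a pole of order 1; residue (-17/8) + ((15559/7448)*sqrt(7))*i.
At 5: a logarithmic branch point.

Denominator factor (β**2 + 3*β/4 + 11/2): discriminant -343/16, complex-conjugate roots (-3/8) + ((7/8)*sqrt(7))*i and (-3/8) - ((7/8)*sqrt(7))*i; poles of order 1, moduli (1/2)*sqrt(22) and (1/2)*sqrt(22).
Branch term (-12/17)*log(1 - β/(5)): its argument vanishes at β = 5, a logarithmic branch point, modulus 5.
The radius of convergence is the smallest modulus among the singular points: (1/2)*sqrt(22).
The branch term is analytic at (-3/8) - ((7/8)*sqrt(7))*i and contributes nothing to the residue; only the rational part matters.
The factor β**2 + 3*β/4 + 11/2 splits as (β - a)(β - a') with a = (-3/8) - ((7/8)*sqrt(7))*i, a' = (-3/8) + ((7/8)*sqrt(7))*i. At the order-1 pole a set g(β) = (β - a)*(rational part) = [5*β**2 - β/2 + 6/19] / (β - a').
Simple pole: residue = g(a) at a = (-3/8) - ((7/8)*sqrt(7))*i, which is (-17/8) - ((15559/7448)*sqrt(7))*i.
The branch term is analytic at (-3/8) + ((7/8)*sqrt(7))*i and contributes nothing to the residue; only the rational part matters.
The factor β**2 + 3*β/4 + 11/2 splits as (β - a)(β - a') with a = (-3/8) + ((7/8)*sqrt(7))*i, a' = (-3/8) - ((7/8)*sqrt(7))*i. At the order-1 pole a set g(β) = (β - a)*(rational part) = [5*β**2 - β/2 + 6/19] / (β - a').
Simple pole: residue = g(a) at a = (-3/8) + ((7/8)*sqrt(7))*i, which is (-17/8) + ((15559/7448)*sqrt(7))*i.
List the singular points by increasing real part (a conjugate pair: the negative imaginary part first).


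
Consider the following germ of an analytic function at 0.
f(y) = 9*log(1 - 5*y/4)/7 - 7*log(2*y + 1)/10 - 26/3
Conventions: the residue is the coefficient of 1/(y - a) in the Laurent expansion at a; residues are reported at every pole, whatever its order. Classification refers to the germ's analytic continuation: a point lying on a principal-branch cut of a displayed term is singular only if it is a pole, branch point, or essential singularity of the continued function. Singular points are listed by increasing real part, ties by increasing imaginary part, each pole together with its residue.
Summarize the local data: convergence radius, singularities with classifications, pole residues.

Branch term (-7/10)*log(1 - y/(-1/2)): its argument vanishes at y = -1/2, a logarithmic branch point, modulus 1/2.
Branch term (9/7)*log(1 - y/(4/5)): its argument vanishes at y = 4/5, a logarithmic branch point, modulus 4/5.
The radius of convergence is the smallest modulus among the singular points: 1/2.
List the singular points by increasing real part (a conjugate pair: the negative imaginary part first).

Radius of convergence at 0: 1/2.
At -1/2: a logarithmic branch point.
At 4/5: a logarithmic branch point.


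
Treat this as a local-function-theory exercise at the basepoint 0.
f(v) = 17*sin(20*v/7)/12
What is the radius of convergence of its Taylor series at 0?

The radius of convergence is infinite.

The factor sin(20*v/7) is entire and contributes no finite singular point.
The polynomial part has no poles.
No finite singular points: the Taylor series at 0 converges everywhere.


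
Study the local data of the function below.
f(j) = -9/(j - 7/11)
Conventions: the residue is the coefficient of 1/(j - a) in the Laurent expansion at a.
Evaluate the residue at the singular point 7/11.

The residue is -9.

At the order-1 pole 7/11 set g(j) = (j - (7/11))*f(j) = -9.
Simple pole: residue = g(a) at a = 7/11, which is -9.


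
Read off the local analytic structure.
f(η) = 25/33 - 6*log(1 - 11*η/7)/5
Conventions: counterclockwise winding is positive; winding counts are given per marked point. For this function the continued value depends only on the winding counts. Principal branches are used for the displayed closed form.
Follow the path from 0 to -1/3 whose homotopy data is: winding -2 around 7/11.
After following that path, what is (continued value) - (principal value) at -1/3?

Continued minus principal equals (24/5)*pi*i.

The rational part is single-valued and drops out of the difference; each branch term changes only by its own monodromy.
(-6/5)*log(1 - η/(7/11)): each positive loop around 7/11 adds 2*pi*i to the log, so winding -2 contributes (-6/5)*(-2)*2*pi*i = (24/5)*pi*i.
Summing the contributions at η = -1/3 gives (24/5)*pi*i.


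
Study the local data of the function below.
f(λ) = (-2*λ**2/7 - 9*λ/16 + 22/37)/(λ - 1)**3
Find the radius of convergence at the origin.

Denominator factor (λ - 1)^3: pole of order 3 at 1, modulus 1.
The radius of convergence is the smallest modulus among the singular points: 1.

The radius of convergence is 1.


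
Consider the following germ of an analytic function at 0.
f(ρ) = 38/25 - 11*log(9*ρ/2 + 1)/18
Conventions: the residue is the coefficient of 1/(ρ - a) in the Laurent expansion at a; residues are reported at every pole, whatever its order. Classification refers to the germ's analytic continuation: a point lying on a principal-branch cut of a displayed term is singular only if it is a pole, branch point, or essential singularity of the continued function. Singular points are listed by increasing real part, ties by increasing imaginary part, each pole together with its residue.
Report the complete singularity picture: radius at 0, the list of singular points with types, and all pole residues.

Branch term (-11/18)*log(1 - ρ/(-2/9)): its argument vanishes at ρ = -2/9, a logarithmic branch point, modulus 2/9.
The radius of convergence is the smallest modulus among the singular points: 2/9.

Radius of convergence at 0: 2/9.
At -2/9: a logarithmic branch point.


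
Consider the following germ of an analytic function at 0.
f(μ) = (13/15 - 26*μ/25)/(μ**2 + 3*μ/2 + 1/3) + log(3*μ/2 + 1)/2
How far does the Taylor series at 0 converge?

Denominator factor (μ**2 + 3*μ/2 + 1/3): discriminant 11/12, real irrational roots -3/4 + (1/12)*sqrt(33) and -3/4 - (1/12)*sqrt(33); poles of order 1, moduli 3/4 - (1/12)*sqrt(33) and 3/4 + (1/12)*sqrt(33).
Branch term (1/2)*log(1 - μ/(-2/3)): its argument vanishes at μ = -2/3, a logarithmic branch point, modulus 2/3.
The radius of convergence is the smallest modulus among the singular points: 3/4 - (1/12)*sqrt(33).

The radius of convergence is 3/4 - (1/12)*sqrt(33).


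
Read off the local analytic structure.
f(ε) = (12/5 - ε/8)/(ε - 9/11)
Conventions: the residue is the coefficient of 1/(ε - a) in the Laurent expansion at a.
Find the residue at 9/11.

The residue is 1011/440.

At the order-1 pole 9/11 set g(ε) = (ε - (9/11))*f(ε) = 12/5 - ε/8.
Simple pole: residue = g(a) at a = 9/11, which is 1011/440.


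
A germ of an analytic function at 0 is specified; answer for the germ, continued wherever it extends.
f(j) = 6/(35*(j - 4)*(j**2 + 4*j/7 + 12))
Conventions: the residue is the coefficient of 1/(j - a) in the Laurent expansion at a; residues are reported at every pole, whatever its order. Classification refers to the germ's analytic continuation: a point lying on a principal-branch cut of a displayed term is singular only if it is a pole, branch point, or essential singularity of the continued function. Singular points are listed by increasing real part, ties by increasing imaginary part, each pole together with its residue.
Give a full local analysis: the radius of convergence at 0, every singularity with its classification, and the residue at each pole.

Denominator factor (j**2 + 4*j/7 + 12): discriminant -2336/49, complex-conjugate roots (-2/7) + ((2/7)*sqrt(146))*i and (-2/7) - ((2/7)*sqrt(146))*i; poles of order 1, moduli (2)*sqrt(3) and (2)*sqrt(3).
Denominator factor (j - 4): pole of order 1 at 4, modulus 4.
The radius of convergence is the smallest modulus among the singular points: (2)*sqrt(3).
The factor j**2 + 4*j/7 + 12 splits as (j - a)(j - a') with a = (-2/7) - ((2/7)*sqrt(146))*i, a' = (-2/7) + ((2/7)*sqrt(146))*i. At the order-1 pole a set g(j) = (j - a)*f(j) = [6/(35*(j - 4))] / (j - a').
Simple pole: residue = g(a) at a = (-2/7) - ((2/7)*sqrt(146))*i, which is (-3/1060) - ((9/30952)*sqrt(146))*i.
The factor j**2 + 4*j/7 + 12 splits as (j - a)(j - a') with a = (-2/7) + ((2/7)*sqrt(146))*i, a' = (-2/7) - ((2/7)*sqrt(146))*i. At the order-1 pole a set g(j) = (j - a)*f(j) = [6/(35*(j - 4))] / (j - a').
Simple pole: residue = g(a) at a = (-2/7) + ((2/7)*sqrt(146))*i, which is (-3/1060) + ((9/30952)*sqrt(146))*i.
At the order-1 pole 4 set g(j) = (j - (4))*f(j) = 6/(35*(j**2 + 4*j/7 + 12)).
Simple pole: residue = g(a) at a = 4, which is 3/530.
List the singular points by increasing real part (a conjugate pair: the negative imaginary part first).

Radius of convergence at 0: (2)*sqrt(3).
At (-2/7) - ((2/7)*sqrt(146))*i: a pole of order 1; residue (-3/1060) - ((9/30952)*sqrt(146))*i.
At (-2/7) + ((2/7)*sqrt(146))*i: a pole of order 1; residue (-3/1060) + ((9/30952)*sqrt(146))*i.
At 4: a pole of order 1; residue 3/530.


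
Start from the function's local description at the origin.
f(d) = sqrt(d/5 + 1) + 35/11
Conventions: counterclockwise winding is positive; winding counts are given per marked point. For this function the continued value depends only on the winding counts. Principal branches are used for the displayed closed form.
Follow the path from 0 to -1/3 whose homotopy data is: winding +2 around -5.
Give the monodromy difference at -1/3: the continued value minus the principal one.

Continued minus principal equals 0.

The rational part is single-valued and drops out of the difference; each branch term changes only by its own monodromy.
(1)*sqrt(1 - d/(-5)): winding +2 is even, the square root returns to the same sheet, contribution 0.
Summing the contributions at d = -1/3 gives 0.


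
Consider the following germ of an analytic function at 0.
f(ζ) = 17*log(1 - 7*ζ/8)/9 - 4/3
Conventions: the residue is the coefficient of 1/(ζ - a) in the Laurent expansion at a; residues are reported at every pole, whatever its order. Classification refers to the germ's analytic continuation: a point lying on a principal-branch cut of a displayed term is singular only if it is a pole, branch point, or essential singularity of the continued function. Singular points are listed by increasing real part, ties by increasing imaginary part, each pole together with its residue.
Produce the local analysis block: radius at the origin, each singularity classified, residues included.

Branch term (17/9)*log(1 - ζ/(8/7)): its argument vanishes at ζ = 8/7, a logarithmic branch point, modulus 8/7.
The radius of convergence is the smallest modulus among the singular points: 8/7.

Radius of convergence at 0: 8/7.
At 8/7: a logarithmic branch point.


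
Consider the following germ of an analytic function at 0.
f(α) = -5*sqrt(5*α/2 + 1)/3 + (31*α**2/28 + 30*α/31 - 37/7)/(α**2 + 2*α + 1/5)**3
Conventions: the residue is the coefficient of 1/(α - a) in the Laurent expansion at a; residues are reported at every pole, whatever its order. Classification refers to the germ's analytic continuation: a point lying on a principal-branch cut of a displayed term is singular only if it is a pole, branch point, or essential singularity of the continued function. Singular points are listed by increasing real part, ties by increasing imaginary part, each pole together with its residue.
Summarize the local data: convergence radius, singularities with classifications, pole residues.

Radius of convergence at 0: 1 - (2/5)*sqrt(5).
At -1 - (2/5)*sqrt(5): a pole of order 3; residue (354245/444416)*sqrt(5).
At -2/5: an algebraic (square-root) branch point.
At -1 + (2/5)*sqrt(5): a pole of order 3; residue -(354245/444416)*sqrt(5).


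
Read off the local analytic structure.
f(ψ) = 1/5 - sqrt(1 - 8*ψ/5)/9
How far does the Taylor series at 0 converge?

The radius of convergence is 5/8.

Branch term (-1/9)*sqrt(1 - ψ/(5/8)): its argument vanishes at ψ = 5/8, a square-root branch point, modulus 5/8.
The radius of convergence is the smallest modulus among the singular points: 5/8.


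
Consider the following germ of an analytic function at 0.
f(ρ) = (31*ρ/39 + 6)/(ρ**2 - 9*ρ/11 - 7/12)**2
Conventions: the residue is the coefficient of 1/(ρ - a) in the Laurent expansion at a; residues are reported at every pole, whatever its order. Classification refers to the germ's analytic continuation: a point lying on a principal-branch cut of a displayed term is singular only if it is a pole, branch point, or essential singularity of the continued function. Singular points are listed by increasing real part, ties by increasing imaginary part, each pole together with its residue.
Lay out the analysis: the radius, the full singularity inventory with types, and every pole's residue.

Radius of convergence at 0: -9/22 + (1/66)*sqrt(3270).
At 9/22 - (1/66)*sqrt(3270): a pole of order 2; residue (656667/15445300)*sqrt(3270).
At 9/22 + (1/66)*sqrt(3270): a pole of order 2; residue -(656667/15445300)*sqrt(3270).

Denominator factor (ρ**2 - 9*ρ/11 - 7/12)^2: discriminant 1090/363, real irrational roots 9/22 + (1/66)*sqrt(3270) and 9/22 - (1/66)*sqrt(3270); poles of order 2, moduli 9/22 + (1/66)*sqrt(3270) and -9/22 + (1/66)*sqrt(3270).
The radius of convergence is the smallest modulus among the singular points: -9/22 + (1/66)*sqrt(3270).
The factor ρ**2 - 9*ρ/11 - 7/12 splits as (ρ - a)(ρ - a') with a = 9/22 - (1/66)*sqrt(3270), a' = 9/22 + (1/66)*sqrt(3270). At the order-2 pole a set g(ρ) = (ρ - a)^2*f(ρ) = [31*ρ/39 + 6] / (ρ - a')^2.
Order-2 pole: residue = g'(a); g'(9/22 - (1/66)*sqrt(3270)) = (656667/15445300)*sqrt(3270), so the residue is (656667/15445300)*sqrt(3270).
The factor ρ**2 - 9*ρ/11 - 7/12 splits as (ρ - a)(ρ - a') with a = 9/22 + (1/66)*sqrt(3270), a' = 9/22 - (1/66)*sqrt(3270). At the order-2 pole a set g(ρ) = (ρ - a)^2*f(ρ) = [31*ρ/39 + 6] / (ρ - a')^2.
Order-2 pole: residue = g'(a); g'(9/22 + (1/66)*sqrt(3270)) = -(656667/15445300)*sqrt(3270), so the residue is -(656667/15445300)*sqrt(3270).
List the singular points by increasing real part (a conjugate pair: the negative imaginary part first).


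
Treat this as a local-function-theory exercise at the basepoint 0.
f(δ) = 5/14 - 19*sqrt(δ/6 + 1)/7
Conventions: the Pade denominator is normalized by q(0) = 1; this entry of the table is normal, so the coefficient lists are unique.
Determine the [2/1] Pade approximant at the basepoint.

Taylor coefficients needed (expand at 0): a_0 = -33/14, a_1 = -19/84, a_2 = 19/2016, a_3 = -19/24192.
Write the denominator as Q(δ) = 1 + q1*δ. Requiring Q*f - P = O(δ^4) with deg P <= 2 kills the coefficients of δ^3..δ^3 in Q*f:
  δ^3: a_3 + q1*a_2 = 0, i.e. -19/24192 + (19/2016)*q1 = 0.
Solving this linear system: q1 = 1/12.
The numerator is Q*f truncated at degree 2: P0 = a_0 = -33/14; P1 = a_1 + q1*a_0 = -71/168; P2 = a_2 + q1*a_1 = -19/2016.

The Pade approximant has numerator coefficients [-33/14, -71/168, -19/2016]; denominator coefficients [1, 1/12].


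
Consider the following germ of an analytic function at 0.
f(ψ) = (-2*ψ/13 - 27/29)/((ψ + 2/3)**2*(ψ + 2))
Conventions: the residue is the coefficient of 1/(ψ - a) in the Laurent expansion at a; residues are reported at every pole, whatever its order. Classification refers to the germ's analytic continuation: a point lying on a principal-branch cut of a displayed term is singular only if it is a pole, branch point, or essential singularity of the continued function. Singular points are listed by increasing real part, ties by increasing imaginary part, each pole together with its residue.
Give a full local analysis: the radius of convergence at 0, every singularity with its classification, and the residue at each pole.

Denominator factor (ψ + 2/3)^2: pole of order 2 at -2/3, modulus 2/3.
Denominator factor (ψ + 2): pole of order 1 at -2, modulus 2.
The radius of convergence is the smallest modulus among the singular points: 2/3.
At the order-1 pole -2 set g(ψ) = (ψ - (-2))*f(ψ) = (-2*ψ/13 - 27/29)/(ψ + 2/3)**2.
Simple pole: residue = g(a) at a = -2, which is -2115/6032.
At the order-2 pole -2/3 set g(ψ) = (ψ - (-2/3))^2*f(ψ) = (-2*ψ/13 - 27/29)/(ψ + 2).
Order-2 pole: residue = g'(a); g'(-2/3) = 2115/6032, so the residue is 2115/6032.
List the singular points by increasing real part (a conjugate pair: the negative imaginary part first).

Radius of convergence at 0: 2/3.
At -2: a pole of order 1; residue -2115/6032.
At -2/3: a pole of order 2; residue 2115/6032.


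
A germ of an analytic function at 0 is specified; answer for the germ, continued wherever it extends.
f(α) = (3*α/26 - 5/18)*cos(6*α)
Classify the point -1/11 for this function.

There is no denominator, hence no pole anywhere.
The factor cos(6*α) is entire.
So the germ continues analytically to -1/11.

The point is a regular point.


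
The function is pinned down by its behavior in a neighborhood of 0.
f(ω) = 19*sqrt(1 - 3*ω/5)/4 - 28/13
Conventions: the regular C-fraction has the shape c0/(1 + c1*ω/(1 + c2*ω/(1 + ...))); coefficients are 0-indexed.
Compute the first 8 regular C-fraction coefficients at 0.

The regular C-fraction coefficients are [135/52, 247/450, -629/900, -81/2516, -3369/12580, -1887/22460, -4851/22460, -1123/10780].

Taylor coefficients (expand at 0): a_0 = 135/52, a_1 = -57/40, a_2 = -171/800, a_3 = -513/8000, a_4 = -1539/64000, a_5 = -32319/3200000, a_6 = -290871/64000000, a_7 = -1371249/640000000.
c0 = a_0 = 135/52. Peel one level at a time: if S = 1 + c*ω/S' with S'(0) = 1, then c is the ω-coefficient of S and S' = c*ω/(S - 1).
S_1 = c0/f = 1 + (247/450)*ω + (155363/405000)*ω^2 + ...; c1 = 247/450.
S_2 = c1*ω/(S_1 - 1) = 1 + (-629/900)*ω + (-9/400)*ω^2 + ...; c2 = -629/900.
S_3 = c2*ω/(S_2 - 1) = 1 + (-81/2516)*ω + (-272889/31651280)*ω^2 + ...; c3 = -81/2516.
S_4 = c3*ω/(S_3 - 1) = 1 + (-3369/12580)*ω + (-9/400)*ω^2 + ...; c4 = -3369/12580.
S_5 = c4*ω/(S_4 - 1) = 1 + (-1887/22460)*ω + (-9153837/504451600)*ω^2 + ...; c5 = -1887/22460.
S_6 = c5*ω/(S_5 - 1) = 1 + (-4851/22460)*ω + (-9/400)*ω^2 + ...; c6 = -4851/22460.
S_7 = c6*ω/(S_6 - 1) = 1 + (-1123/10780)*ω + ...; c7 = -1123/10780.


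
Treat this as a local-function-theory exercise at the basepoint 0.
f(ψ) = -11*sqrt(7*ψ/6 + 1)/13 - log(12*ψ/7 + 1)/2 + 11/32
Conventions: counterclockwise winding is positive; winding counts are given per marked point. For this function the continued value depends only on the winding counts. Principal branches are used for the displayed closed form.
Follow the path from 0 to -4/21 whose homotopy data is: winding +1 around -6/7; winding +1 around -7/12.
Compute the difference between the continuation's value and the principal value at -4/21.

Continued minus principal equals ((22/39)*sqrt(7)) - (pi)*i.

The rational part is single-valued and drops out of the difference; each branch term changes only by its own monodromy.
(-1/2)*log(1 - ψ/(-7/12)): each positive loop around -7/12 adds 2*pi*i to the log, so winding +1 contributes (-1/2)*(1)*2*pi*i = -pi*i.
(-11/13)*sqrt(1 - ψ/(-6/7)): winding +1 is odd, the square root flips sign, contributing -2*(-11/13)*sqrt(1 - (-4/21)/(-6/7)) = -2*(-11/13)*sqrt(7/9) = (22/39)*sqrt(7).
Summing the contributions at ψ = -4/21 gives ((22/39)*sqrt(7)) - (pi)*i.


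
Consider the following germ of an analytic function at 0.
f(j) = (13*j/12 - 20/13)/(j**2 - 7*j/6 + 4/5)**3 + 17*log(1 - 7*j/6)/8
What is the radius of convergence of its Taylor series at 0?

The radius of convergence is 6/7.

Denominator factor (j**2 - 7*j/6 + 4/5)^3: discriminant -331/180, complex-conjugate roots (7/12) + ((1/60)*sqrt(1655))*i and (7/12) - ((1/60)*sqrt(1655))*i; poles of order 3, moduli (2/5)*sqrt(5) and (2/5)*sqrt(5).
Branch term (17/8)*log(1 - j/(6/7)): its argument vanishes at j = 6/7, a logarithmic branch point, modulus 6/7.
The radius of convergence is the smallest modulus among the singular points: 6/7.


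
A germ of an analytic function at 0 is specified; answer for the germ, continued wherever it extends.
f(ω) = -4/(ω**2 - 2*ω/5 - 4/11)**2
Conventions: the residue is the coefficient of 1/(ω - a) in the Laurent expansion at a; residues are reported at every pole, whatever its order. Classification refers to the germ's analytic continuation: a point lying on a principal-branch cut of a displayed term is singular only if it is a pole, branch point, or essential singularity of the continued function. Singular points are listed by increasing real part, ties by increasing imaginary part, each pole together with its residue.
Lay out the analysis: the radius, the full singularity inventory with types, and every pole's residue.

Denominator factor (ω**2 - 2*ω/5 - 4/11)^2: discriminant 444/275, real irrational roots 1/5 + (1/55)*sqrt(1221) and 1/5 - (1/55)*sqrt(1221); poles of order 2, moduli 1/5 + (1/55)*sqrt(1221) and -1/5 + (1/55)*sqrt(1221).
The radius of convergence is the smallest modulus among the singular points: -1/5 + (1/55)*sqrt(1221).
The factor ω**2 - 2*ω/5 - 4/11 splits as (ω - a)(ω - a') with a = 1/5 - (1/55)*sqrt(1221), a' = 1/5 + (1/55)*sqrt(1221). At the order-2 pole a set g(ω) = (ω - a)^2*f(ω) = [-4] / (ω - a')^2.
Order-2 pole: residue = g'(a); g'(1/5 - (1/55)*sqrt(1221)) = -(1375/12321)*sqrt(1221), so the residue is -(1375/12321)*sqrt(1221).
The factor ω**2 - 2*ω/5 - 4/11 splits as (ω - a)(ω - a') with a = 1/5 + (1/55)*sqrt(1221), a' = 1/5 - (1/55)*sqrt(1221). At the order-2 pole a set g(ω) = (ω - a)^2*f(ω) = [-4] / (ω - a')^2.
Order-2 pole: residue = g'(a); g'(1/5 + (1/55)*sqrt(1221)) = (1375/12321)*sqrt(1221), so the residue is (1375/12321)*sqrt(1221).
List the singular points by increasing real part (a conjugate pair: the negative imaginary part first).

Radius of convergence at 0: -1/5 + (1/55)*sqrt(1221).
At 1/5 - (1/55)*sqrt(1221): a pole of order 2; residue -(1375/12321)*sqrt(1221).
At 1/5 + (1/55)*sqrt(1221): a pole of order 2; residue (1375/12321)*sqrt(1221).


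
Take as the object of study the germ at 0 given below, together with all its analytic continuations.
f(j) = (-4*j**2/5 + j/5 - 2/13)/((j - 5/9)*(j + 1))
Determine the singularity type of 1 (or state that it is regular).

The point is a regular point.

Denominator factors: j + 1 = 2 at j = 1; j - 5/9 = 4/9 at j = 1 — none vanishes.
So the germ continues analytically to 1.


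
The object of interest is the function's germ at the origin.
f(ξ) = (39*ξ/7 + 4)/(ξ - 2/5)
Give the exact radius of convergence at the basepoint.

Denominator factor (ξ - 2/5): pole of order 1 at 2/5, modulus 2/5.
The radius of convergence is the smallest modulus among the singular points: 2/5.

The radius of convergence is 2/5.


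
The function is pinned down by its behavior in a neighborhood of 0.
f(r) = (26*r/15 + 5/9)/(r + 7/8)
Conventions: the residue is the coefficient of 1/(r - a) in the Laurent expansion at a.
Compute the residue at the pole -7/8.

The residue is -173/180.

At the order-1 pole -7/8 set g(r) = (r - (-7/8))*f(r) = 26*r/15 + 5/9.
Simple pole: residue = g(a) at a = -7/8, which is -173/180.


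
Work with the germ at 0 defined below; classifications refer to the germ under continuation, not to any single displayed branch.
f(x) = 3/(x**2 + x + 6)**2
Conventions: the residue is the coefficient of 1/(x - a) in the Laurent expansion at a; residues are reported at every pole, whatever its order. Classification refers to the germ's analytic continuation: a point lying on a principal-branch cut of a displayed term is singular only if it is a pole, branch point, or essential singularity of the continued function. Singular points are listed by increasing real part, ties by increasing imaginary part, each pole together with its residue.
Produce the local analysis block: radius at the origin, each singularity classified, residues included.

Radius of convergence at 0: sqrt(6).
At (-1/2) - ((1/2)*sqrt(23))*i: a pole of order 2; residue ((6/529)*sqrt(23))*i.
At (-1/2) + ((1/2)*sqrt(23))*i: a pole of order 2; residue -((6/529)*sqrt(23))*i.

Denominator factor (x**2 + x + 6)^2: discriminant -23, complex-conjugate roots (-1/2) + ((1/2)*sqrt(23))*i and (-1/2) - ((1/2)*sqrt(23))*i; poles of order 2, moduli sqrt(6) and sqrt(6).
The radius of convergence is the smallest modulus among the singular points: sqrt(6).
The factor x**2 + x + 6 splits as (x - a)(x - a') with a = (-1/2) - ((1/2)*sqrt(23))*i, a' = (-1/2) + ((1/2)*sqrt(23))*i. At the order-2 pole a set g(x) = (x - a)^2*f(x) = [3] / (x - a')^2.
Order-2 pole: residue = g'(a); g'((-1/2) - ((1/2)*sqrt(23))*i) = ((6/529)*sqrt(23))*i, so the residue is ((6/529)*sqrt(23))*i.
The factor x**2 + x + 6 splits as (x - a)(x - a') with a = (-1/2) + ((1/2)*sqrt(23))*i, a' = (-1/2) - ((1/2)*sqrt(23))*i. At the order-2 pole a set g(x) = (x - a)^2*f(x) = [3] / (x - a')^2.
Order-2 pole: residue = g'(a); g'((-1/2) + ((1/2)*sqrt(23))*i) = -((6/529)*sqrt(23))*i, so the residue is -((6/529)*sqrt(23))*i.
List the singular points by increasing real part (a conjugate pair: the negative imaginary part first).


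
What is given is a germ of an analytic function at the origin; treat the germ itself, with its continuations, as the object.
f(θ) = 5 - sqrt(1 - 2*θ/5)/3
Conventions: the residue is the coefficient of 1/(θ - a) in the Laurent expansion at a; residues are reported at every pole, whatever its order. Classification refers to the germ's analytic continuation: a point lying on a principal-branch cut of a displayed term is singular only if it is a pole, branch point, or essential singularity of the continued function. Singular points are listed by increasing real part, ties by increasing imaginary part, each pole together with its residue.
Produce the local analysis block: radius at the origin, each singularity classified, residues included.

Branch term (-1/3)*sqrt(1 - θ/(5/2)): its argument vanishes at θ = 5/2, a square-root branch point, modulus 5/2.
The radius of convergence is the smallest modulus among the singular points: 5/2.

Radius of convergence at 0: 5/2.
At 5/2: an algebraic (square-root) branch point.


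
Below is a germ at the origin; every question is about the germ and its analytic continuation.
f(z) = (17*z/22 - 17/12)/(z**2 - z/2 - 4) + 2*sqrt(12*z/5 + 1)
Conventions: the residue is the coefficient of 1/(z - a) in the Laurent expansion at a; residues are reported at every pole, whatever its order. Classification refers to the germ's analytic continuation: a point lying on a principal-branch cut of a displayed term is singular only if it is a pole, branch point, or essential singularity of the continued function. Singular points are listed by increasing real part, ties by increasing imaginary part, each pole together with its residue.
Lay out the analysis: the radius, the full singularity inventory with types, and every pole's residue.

Denominator factor (z**2 - z/2 - 4): discriminant 65/4, real irrational roots 1/4 + (1/4)*sqrt(65) and 1/4 - (1/4)*sqrt(65); poles of order 1, moduli 1/4 + (1/4)*sqrt(65) and -1/4 + (1/4)*sqrt(65).
Branch term (2)*sqrt(1 - z/(-5/12)): its argument vanishes at z = -5/12, a square-root branch point, modulus 5/12.
The radius of convergence is the smallest modulus among the singular points: 5/12.
The branch term is analytic at 1/4 - (1/4)*sqrt(65) and contributes nothing to the residue; only the rational part matters.
The factor z**2 - z/2 - 4 splits as (z - a)(z - a') with a = 1/4 - (1/4)*sqrt(65), a' = 1/4 + (1/4)*sqrt(65). At the order-1 pole a set g(z) = (z - a)*(rational part) = [17*z/22 - 17/12] / (z - a').
Simple pole: residue = g(a) at a = 1/4 - (1/4)*sqrt(65), which is 17/44 + (323/8580)*sqrt(65).
The branch term is analytic at 1/4 + (1/4)*sqrt(65) and contributes nothing to the residue; only the rational part matters.
The factor z**2 - z/2 - 4 splits as (z - a)(z - a') with a = 1/4 + (1/4)*sqrt(65), a' = 1/4 - (1/4)*sqrt(65). At the order-1 pole a set g(z) = (z - a)*(rational part) = [17*z/22 - 17/12] / (z - a').
Simple pole: residue = g(a) at a = 1/4 + (1/4)*sqrt(65), which is 17/44 - (323/8580)*sqrt(65).
List the singular points by increasing real part (a conjugate pair: the negative imaginary part first).

Radius of convergence at 0: 5/12.
At 1/4 - (1/4)*sqrt(65): a pole of order 1; residue 17/44 + (323/8580)*sqrt(65).
At -5/12: an algebraic (square-root) branch point.
At 1/4 + (1/4)*sqrt(65): a pole of order 1; residue 17/44 - (323/8580)*sqrt(65).
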